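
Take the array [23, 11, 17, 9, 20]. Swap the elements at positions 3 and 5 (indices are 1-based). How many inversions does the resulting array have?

7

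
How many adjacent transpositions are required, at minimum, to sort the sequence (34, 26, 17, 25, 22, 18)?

There are 12 swaps.

Each adjacent swap fixes exactly one inversion, so the minimum swap count equals the number of inversions.
Count inversions — for each element, later elements that are smaller:
34: 26, 17, 25, 22, 18 → 5
26: 17, 25, 22, 18 → 4
17: none → 0
25: 22, 18 → 2
22: 18 → 1
18: none → 0
Total inversions: 5 + 4 + 0 + 2 + 1 + 0 = 12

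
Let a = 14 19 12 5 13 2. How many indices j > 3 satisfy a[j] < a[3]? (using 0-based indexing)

1 such element

The element at index 3 is 5.
Elements after it: 13, 2
Those smaller than 5: 2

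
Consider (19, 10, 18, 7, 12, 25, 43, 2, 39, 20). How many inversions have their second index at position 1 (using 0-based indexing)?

1

The element at index 1 is 10.
Elements before it: 19
Those larger than 10: 19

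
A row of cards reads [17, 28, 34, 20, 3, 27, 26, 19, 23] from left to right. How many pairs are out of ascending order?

20 inversions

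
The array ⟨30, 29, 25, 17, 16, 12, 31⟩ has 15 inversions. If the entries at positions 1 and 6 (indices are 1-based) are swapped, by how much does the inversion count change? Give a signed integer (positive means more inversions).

-9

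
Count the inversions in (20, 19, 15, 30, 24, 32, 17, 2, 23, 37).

19

Element-by-element contributions:
20: 4
19: 3
15: 1
30: 4
24: 3
32: 3
17: 1
2: 0
23: 0
37: 0
Sum: 4 + 3 + 1 + 4 + 3 + 3 + 1 + 0 + 0 + 0 = 19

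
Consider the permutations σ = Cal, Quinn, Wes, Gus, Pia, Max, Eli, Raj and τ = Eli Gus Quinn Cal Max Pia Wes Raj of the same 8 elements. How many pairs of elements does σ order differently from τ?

13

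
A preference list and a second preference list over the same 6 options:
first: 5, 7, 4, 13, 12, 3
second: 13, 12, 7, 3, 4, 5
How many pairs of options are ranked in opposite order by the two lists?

Assign each item its position (1..6) in the first ordering, then rewrite the second ordering as that position sequence:
positions: 5→1, 7→2, 4→3, 13→4, 12→5, 3→6
second ordering as positions: [4, 5, 2, 6, 3, 1]
Discordant pairs = inversions in this position sequence.
4: 2, 3, 1 → 3
5: 2, 3, 1 → 3
2: 1 → 1
6: 3, 1 → 2
3: 1 → 1
1: 0
Total: 3 + 3 + 1 + 2 + 1 + 0 = 10

There are 10 pairs.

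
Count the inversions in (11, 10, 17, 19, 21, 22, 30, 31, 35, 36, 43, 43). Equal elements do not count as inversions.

1 inversion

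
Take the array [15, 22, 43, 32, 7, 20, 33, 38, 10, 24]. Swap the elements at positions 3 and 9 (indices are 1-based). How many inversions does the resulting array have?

12 inversions

Positions 3 and 9 hold 43 and 10; after swapping, the array is [15, 22, 10, 32, 7, 20, 33, 38, 43, 24].
Element-by-element contributions:
15 → 10, 7 → 2
22 → 10, 7, 20 → 3
10 → 7 → 1
32 → 7, 20, 24 → 3
7 → none → 0
20 → none → 0
33 → 24 → 1
38 → 24 → 1
43 → 24 → 1
24 → none → 0
Sum: 2 + 3 + 1 + 3 + 0 + 0 + 1 + 1 + 1 + 0 = 12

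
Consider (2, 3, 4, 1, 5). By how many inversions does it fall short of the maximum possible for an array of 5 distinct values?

7 inversions short

Maximum inversions for 5 distinct elements is C(5, 2) = 5·4/2 = 10.
Current inversions — for each element, count later smaller elements:
2: 1
3: 1
4: 1
1: 0
5: 0
Current total: 1 + 1 + 1 + 0 + 0 = 3
Shortfall: 10 − 3 = 7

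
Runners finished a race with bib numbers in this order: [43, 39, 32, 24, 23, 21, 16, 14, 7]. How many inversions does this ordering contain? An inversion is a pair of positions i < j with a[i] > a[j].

Element-by-element contributions:
43 → 39, 32, 24, 23, 21, 16, 14, 7 → 8
39 → 32, 24, 23, 21, 16, 14, 7 → 7
32 → 24, 23, 21, 16, 14, 7 → 6
24 → 23, 21, 16, 14, 7 → 5
23 → 21, 16, 14, 7 → 4
21 → 16, 14, 7 → 3
16 → 14, 7 → 2
14 → 7 → 1
7 → none → 0
Sum: 8 + 7 + 6 + 5 + 4 + 3 + 2 + 1 + 0 = 36

There are 36 inversions.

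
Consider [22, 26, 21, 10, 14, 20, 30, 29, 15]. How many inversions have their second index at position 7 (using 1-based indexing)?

0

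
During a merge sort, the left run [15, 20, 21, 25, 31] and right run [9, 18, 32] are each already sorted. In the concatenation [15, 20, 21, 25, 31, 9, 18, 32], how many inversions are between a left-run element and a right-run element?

For each element r of the right run, count left-run elements greater than r:
r = 9: 15, 20, 21, 25, 31 → 5
r = 18: 20, 21, 25, 31 → 4
r = 32: none → 0
Cross-inversions: 5 + 4 + 0 = 9

9 split inversions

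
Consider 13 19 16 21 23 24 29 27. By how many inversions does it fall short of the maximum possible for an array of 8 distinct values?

26 inversions short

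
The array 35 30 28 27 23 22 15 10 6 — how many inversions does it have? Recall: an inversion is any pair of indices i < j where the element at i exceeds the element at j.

36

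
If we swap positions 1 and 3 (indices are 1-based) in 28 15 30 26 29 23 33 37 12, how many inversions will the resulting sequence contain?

17

Positions 1 and 3 hold 28 and 30; after swapping, the array is [30, 15, 28, 26, 29, 23, 33, 37, 12].
Count, for each position, how many later elements it exceeds:
30 → 15, 28, 26, 29, 23, 12 → 6
15 → 12 → 1
28 → 26, 23, 12 → 3
26 → 23, 12 → 2
29 → 23, 12 → 2
23 → 12 → 1
33 → 12 → 1
37 → 12 → 1
12 → none → 0
Sum: 6 + 1 + 3 + 2 + 2 + 1 + 1 + 1 + 0 = 17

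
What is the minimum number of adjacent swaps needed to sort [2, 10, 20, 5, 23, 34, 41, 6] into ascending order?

Minimum adjacent swaps = number of inversions (each swap of adjacent out-of-order elements removes one inversion and no swap can remove more).
Count inversions — for each element, later elements that are smaller:
2: none → 0
10: 5, 6 → 2
20: 5, 6 → 2
5: none → 0
23: 6 → 1
34: 6 → 1
41: 6 → 1
6: none → 0
Total inversions: 0 + 2 + 2 + 0 + 1 + 1 + 1 + 0 = 7

7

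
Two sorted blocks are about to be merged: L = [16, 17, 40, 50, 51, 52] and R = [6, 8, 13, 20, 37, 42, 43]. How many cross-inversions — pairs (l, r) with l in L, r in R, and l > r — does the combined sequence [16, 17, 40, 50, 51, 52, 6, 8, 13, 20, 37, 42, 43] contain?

There are 32 split inversions.

For each element r of the right run, count left-run elements greater than r:
r = 6: 16, 17, 40, 50, 51, 52 → 6
r = 8: 16, 17, 40, 50, 51, 52 → 6
r = 13: 16, 17, 40, 50, 51, 52 → 6
r = 20: 40, 50, 51, 52 → 4
r = 37: 40, 50, 51, 52 → 4
r = 42: 50, 51, 52 → 3
r = 43: 50, 51, 52 → 3
Cross-inversions: 6 + 6 + 6 + 4 + 4 + 3 + 3 = 32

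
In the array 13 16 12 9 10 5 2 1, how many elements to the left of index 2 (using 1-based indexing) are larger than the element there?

0 such elements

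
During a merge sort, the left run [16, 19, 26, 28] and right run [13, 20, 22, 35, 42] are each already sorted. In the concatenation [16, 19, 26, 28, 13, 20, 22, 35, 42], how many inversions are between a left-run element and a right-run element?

8

Count, for every r in R, how many entries of L exceed r:
r = 13: 16, 19, 26, 28 → 4
r = 20: 26, 28 → 2
r = 22: 26, 28 → 2
r = 35: none → 0
r = 42: none → 0
Cross-inversions: 4 + 2 + 2 + 0 + 0 = 8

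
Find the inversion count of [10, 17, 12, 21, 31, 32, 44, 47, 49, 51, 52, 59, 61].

Count, for each position, how many later elements it exceeds:
10: 0
17: 1
12: 0
21: 0
31: 0
32: 0
44: 0
47: 0
49: 0
51: 0
52: 0
59: 0
61: 0
Sum: 0 + 1 + 0 + 0 + 0 + 0 + 0 + 0 + 0 + 0 + 0 + 0 + 0 = 1

1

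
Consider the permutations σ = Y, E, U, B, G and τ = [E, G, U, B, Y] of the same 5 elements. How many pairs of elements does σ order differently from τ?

Assign each item its position (1..5) in the first ordering, then rewrite the second ordering as that position sequence:
positions: Y→1, E→2, U→3, B→4, G→5
second ordering as positions: [2, 5, 3, 4, 1]
Discordant pairs = inversions in this position sequence.
2: 1 → 1
5: 3, 4, 1 → 3
3: 1 → 1
4: 1 → 1
1: 0
Total: 1 + 3 + 1 + 1 + 0 = 6

6 discordant pairs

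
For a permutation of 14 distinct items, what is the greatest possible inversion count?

91

A reversed (strictly descending) arrangement makes every pair an inversion, giving C(14, 2) inversions.
C(14, 2) = 14·13/2 = 91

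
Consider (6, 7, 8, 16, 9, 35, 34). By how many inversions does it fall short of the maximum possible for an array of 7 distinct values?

Maximum inversions for 7 distinct elements is C(7, 2) = 7·6/2 = 21.
Current inversions — for each element, count later smaller elements:
6: 0
7: 0
8: 0
16: 1
9: 0
35: 1
34: 0
Current total: 0 + 0 + 0 + 1 + 0 + 1 + 0 = 2
Shortfall: 21 − 2 = 19

19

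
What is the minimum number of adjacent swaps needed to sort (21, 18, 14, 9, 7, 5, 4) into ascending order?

Each adjacent swap fixes exactly one inversion, so the minimum swap count equals the number of inversions.
Count inversions — for each element, later elements that are smaller:
21: 18, 14, 9, 7, 5, 4 → 6
18: 14, 9, 7, 5, 4 → 5
14: 9, 7, 5, 4 → 4
9: 7, 5, 4 → 3
7: 5, 4 → 2
5: 4 → 1
4: none → 0
Total inversions: 6 + 5 + 4 + 3 + 2 + 1 + 0 = 21

21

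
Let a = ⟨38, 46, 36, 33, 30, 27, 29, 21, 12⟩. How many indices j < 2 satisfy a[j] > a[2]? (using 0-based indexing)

2 such elements

The element at index 2 is 36.
Elements before it: 38, 46
Those larger than 36: 38, 46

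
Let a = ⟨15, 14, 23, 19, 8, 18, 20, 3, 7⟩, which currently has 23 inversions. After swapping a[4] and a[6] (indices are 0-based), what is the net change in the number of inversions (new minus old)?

+3

Positions 4 and 6 hold 8 and 20; after swapping, the array is [15, 14, 23, 19, 20, 18, 8, 3, 7].
Count, for each position, how many later elements it exceeds:
15: 4
14: 3
23: 6
19: 4
20: 4
18: 3
8: 2
3: 0
7: 0
Sum: 4 + 3 + 6 + 4 + 4 + 3 + 2 + 0 + 0 = 26
Change: 26 − 23 = +3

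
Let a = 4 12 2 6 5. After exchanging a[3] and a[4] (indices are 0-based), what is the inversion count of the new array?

Positions 3 and 4 hold 6 and 5; after swapping, the array is [4, 12, 2, 5, 6].
Element-by-element contributions:
4: 1
12: 3
2: 0
5: 0
6: 0
Sum: 1 + 3 + 0 + 0 + 0 = 4

4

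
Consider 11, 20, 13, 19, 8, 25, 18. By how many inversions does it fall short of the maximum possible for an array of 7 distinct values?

Maximum inversions for 7 distinct elements is C(7, 2) = 7·6/2 = 21.
Current inversions — for each element, count later smaller elements:
11: 1
20: 4
13: 1
19: 2
8: 0
25: 1
18: 0
Current total: 1 + 4 + 1 + 2 + 0 + 1 + 0 = 9
Shortfall: 21 − 9 = 12

12 inversions short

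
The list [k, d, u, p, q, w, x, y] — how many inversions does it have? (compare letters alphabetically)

Count, for each position, how many later elements it exceeds:
k → d → 1
d → none → 0
u → p, q → 2
p → none → 0
q → none → 0
w → none → 0
x → none → 0
y → none → 0
Sum: 1 + 0 + 2 + 0 + 0 + 0 + 0 + 0 = 3

3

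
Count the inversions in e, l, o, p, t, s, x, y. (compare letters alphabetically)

1

Element-by-element contributions:
e → none → 0
l → none → 0
o → none → 0
p → none → 0
t → s → 1
s → none → 0
x → none → 0
y → none → 0
Sum: 0 + 0 + 0 + 0 + 1 + 0 + 0 + 0 = 1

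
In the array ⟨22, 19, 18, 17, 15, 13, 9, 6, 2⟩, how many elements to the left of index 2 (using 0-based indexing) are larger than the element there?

2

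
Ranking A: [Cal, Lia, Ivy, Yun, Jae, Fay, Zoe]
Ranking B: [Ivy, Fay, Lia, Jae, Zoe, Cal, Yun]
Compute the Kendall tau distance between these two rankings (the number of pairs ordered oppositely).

11

Assign each item its position (1..7) in the first ordering, then rewrite the second ordering as that position sequence:
positions: Cal→1, Lia→2, Ivy→3, Yun→4, Jae→5, Fay→6, Zoe→7
second ordering as positions: [3, 6, 2, 5, 7, 1, 4]
Discordant pairs = inversions in this position sequence.
3: 2, 1 → 2
6: 2, 5, 1, 4 → 4
2: 1 → 1
5: 1, 4 → 2
7: 1, 4 → 2
1: 0
4: 0
Total: 2 + 4 + 1 + 2 + 2 + 0 + 0 = 11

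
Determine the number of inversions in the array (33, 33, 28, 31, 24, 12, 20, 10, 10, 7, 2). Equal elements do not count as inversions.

There are 51 inversions.

Count, for each position, how many later elements it exceeds:
33: 9
33: 9
28: 7
31: 7
24: 6
12: 4
20: 4
10: 2
10: 2
7: 1
2: 0
Sum: 9 + 9 + 7 + 7 + 6 + 4 + 4 + 2 + 2 + 1 + 0 = 51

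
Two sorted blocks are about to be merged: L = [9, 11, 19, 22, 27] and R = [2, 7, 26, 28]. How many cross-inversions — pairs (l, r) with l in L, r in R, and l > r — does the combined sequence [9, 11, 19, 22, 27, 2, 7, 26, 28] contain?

11

Take each right-half value and tally the left-half values above it:
r = 2: 9, 11, 19, 22, 27 → 5
r = 7: 9, 11, 19, 22, 27 → 5
r = 26: 27 → 1
r = 28: none → 0
Cross-inversions: 5 + 5 + 1 + 0 = 11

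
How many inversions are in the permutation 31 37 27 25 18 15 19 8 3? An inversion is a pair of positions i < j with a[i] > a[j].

Count, for each position, how many later elements it exceeds:
31 → 27, 25, 18, 15, 19, 8, 3 → 7
37 → 27, 25, 18, 15, 19, 8, 3 → 7
27 → 25, 18, 15, 19, 8, 3 → 6
25 → 18, 15, 19, 8, 3 → 5
18 → 15, 8, 3 → 3
15 → 8, 3 → 2
19 → 8, 3 → 2
8 → 3 → 1
3 → none → 0
Sum: 7 + 7 + 6 + 5 + 3 + 2 + 2 + 1 + 0 = 33

33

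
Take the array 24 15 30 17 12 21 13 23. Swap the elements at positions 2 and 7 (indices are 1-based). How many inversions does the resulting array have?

15

Positions 2 and 7 hold 15 and 13; after swapping, the array is [24, 13, 30, 17, 12, 21, 15, 23].
For each element, count later entries that are smaller:
24: 6
13: 1
30: 5
17: 2
12: 0
21: 1
15: 0
23: 0
Sum: 6 + 1 + 5 + 2 + 0 + 1 + 0 + 0 = 15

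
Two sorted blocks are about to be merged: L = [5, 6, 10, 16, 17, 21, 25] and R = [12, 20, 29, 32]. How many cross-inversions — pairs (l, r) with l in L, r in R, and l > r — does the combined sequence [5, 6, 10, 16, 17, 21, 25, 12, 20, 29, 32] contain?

Take each right-half value and tally the left-half values above it:
r = 12: 16, 17, 21, 25 → 4
r = 20: 21, 25 → 2
r = 29: none → 0
r = 32: none → 0
Cross-inversions: 4 + 2 + 0 + 0 = 6

6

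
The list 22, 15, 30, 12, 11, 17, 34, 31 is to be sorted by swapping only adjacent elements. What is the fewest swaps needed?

Each adjacent swap fixes exactly one inversion, so the minimum swap count equals the number of inversions.
Count inversions — for each element, later elements that are smaller:
22: 15, 12, 11, 17 → 4
15: 12, 11 → 2
30: 12, 11, 17 → 3
12: 11 → 1
11: none → 0
17: none → 0
34: 31 → 1
31: none → 0
Total inversions: 4 + 2 + 3 + 1 + 0 + 0 + 1 + 0 = 11

11 swaps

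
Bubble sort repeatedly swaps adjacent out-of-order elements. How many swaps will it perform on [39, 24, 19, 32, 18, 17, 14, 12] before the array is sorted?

There are 26 swaps.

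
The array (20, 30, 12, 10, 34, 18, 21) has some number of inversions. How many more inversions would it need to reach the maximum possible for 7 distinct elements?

11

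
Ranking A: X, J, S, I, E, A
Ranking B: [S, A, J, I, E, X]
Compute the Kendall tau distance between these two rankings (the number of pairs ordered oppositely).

9 discordant pairs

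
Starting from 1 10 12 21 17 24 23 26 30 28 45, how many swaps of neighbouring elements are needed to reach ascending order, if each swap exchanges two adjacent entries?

3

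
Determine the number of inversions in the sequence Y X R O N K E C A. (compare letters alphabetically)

Count, for each position, how many later elements it exceeds:
Y → X, R, O, N, K, E, C, A → 8
X → R, O, N, K, E, C, A → 7
R → O, N, K, E, C, A → 6
O → N, K, E, C, A → 5
N → K, E, C, A → 4
K → E, C, A → 3
E → C, A → 2
C → A → 1
A → none → 0
Sum: 8 + 7 + 6 + 5 + 4 + 3 + 2 + 1 + 0 = 36

36 inversions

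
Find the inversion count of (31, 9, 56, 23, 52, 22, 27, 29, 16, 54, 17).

30

Sweep left to right; for each value list the smaller values that follow it:
31: 7
9: 0
56: 8
23: 3
52: 5
22: 2
27: 2
29: 2
16: 0
54: 1
17: 0
Sum: 7 + 0 + 8 + 3 + 5 + 2 + 2 + 2 + 0 + 1 + 0 = 30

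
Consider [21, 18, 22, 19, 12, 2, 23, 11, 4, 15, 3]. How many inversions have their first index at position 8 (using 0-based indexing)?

The element at index 8 is 4.
Elements after it: 15, 3
Those smaller than 4: 3

1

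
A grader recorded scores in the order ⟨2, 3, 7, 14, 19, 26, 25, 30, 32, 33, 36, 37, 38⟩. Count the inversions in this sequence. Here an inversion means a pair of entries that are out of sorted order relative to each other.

There is 1 inversion.

For each element, count later entries that are smaller:
2 → none → 0
3 → none → 0
7 → none → 0
14 → none → 0
19 → none → 0
26 → 25 → 1
25 → none → 0
30 → none → 0
32 → none → 0
33 → none → 0
36 → none → 0
37 → none → 0
38 → none → 0
Sum: 0 + 0 + 0 + 0 + 0 + 1 + 0 + 0 + 0 + 0 + 0 + 0 + 0 = 1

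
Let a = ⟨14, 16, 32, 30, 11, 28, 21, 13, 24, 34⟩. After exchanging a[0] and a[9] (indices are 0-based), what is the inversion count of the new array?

32 inversions

Positions 0 and 9 hold 14 and 34; after swapping, the array is [34, 16, 32, 30, 11, 28, 21, 13, 24, 14].
Count, for each position, how many later elements it exceeds:
34 → 16, 32, 30, 11, 28, 21, 13, 24, 14 → 9
16 → 11, 13, 14 → 3
32 → 30, 11, 28, 21, 13, 24, 14 → 7
30 → 11, 28, 21, 13, 24, 14 → 6
11 → none → 0
28 → 21, 13, 24, 14 → 4
21 → 13, 14 → 2
13 → none → 0
24 → 14 → 1
14 → none → 0
Sum: 9 + 3 + 7 + 6 + 0 + 4 + 2 + 0 + 1 + 0 = 32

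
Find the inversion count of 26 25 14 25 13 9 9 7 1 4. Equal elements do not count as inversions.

41

For each element, count later entries that are smaller:
26: 9
25: 7
14: 6
25: 6
13: 5
9: 3
9: 3
7: 2
1: 0
4: 0
Sum: 9 + 7 + 6 + 6 + 5 + 3 + 3 + 2 + 0 + 0 = 41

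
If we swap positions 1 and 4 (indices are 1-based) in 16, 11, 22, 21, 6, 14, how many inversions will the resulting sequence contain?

Positions 1 and 4 hold 16 and 21; after swapping, the array is [21, 11, 22, 16, 6, 14].
Element-by-element contributions:
21 → 11, 16, 6, 14 → 4
11 → 6 → 1
22 → 16, 6, 14 → 3
16 → 6, 14 → 2
6 → none → 0
14 → none → 0
Sum: 4 + 1 + 3 + 2 + 0 + 0 = 10

10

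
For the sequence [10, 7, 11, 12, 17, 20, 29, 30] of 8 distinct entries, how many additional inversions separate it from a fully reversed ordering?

27

Maximum inversions for 8 distinct elements is C(8, 2) = 8·7/2 = 28.
Current inversions — for each element, count later smaller elements:
10: 1
7: 0
11: 0
12: 0
17: 0
20: 0
29: 0
30: 0
Current total: 1 + 0 + 0 + 0 + 0 + 0 + 0 + 0 = 1
Shortfall: 28 − 1 = 27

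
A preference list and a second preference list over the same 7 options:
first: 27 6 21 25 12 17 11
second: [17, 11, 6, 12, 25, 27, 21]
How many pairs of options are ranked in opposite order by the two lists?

16

Assign each item its position (1..7) in the first ordering, then rewrite the second ordering as that position sequence:
positions: 27→1, 6→2, 21→3, 25→4, 12→5, 17→6, 11→7
second ordering as positions: [6, 7, 2, 5, 4, 1, 3]
Discordant pairs = inversions in this position sequence.
6: 2, 5, 4, 1, 3 → 5
7: 2, 5, 4, 1, 3 → 5
2: 1 → 1
5: 4, 1, 3 → 3
4: 1, 3 → 2
1: 0
3: 0
Total: 5 + 5 + 1 + 3 + 2 + 0 + 0 = 16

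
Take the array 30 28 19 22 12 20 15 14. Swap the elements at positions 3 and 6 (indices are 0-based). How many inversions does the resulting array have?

Positions 3 and 6 hold 22 and 15; after swapping, the array is [30, 28, 19, 15, 12, 20, 22, 14].
Element-by-element contributions:
30: 7
28: 6
19: 3
15: 2
12: 0
20: 1
22: 1
14: 0
Sum: 7 + 6 + 3 + 2 + 0 + 1 + 1 + 0 = 20

20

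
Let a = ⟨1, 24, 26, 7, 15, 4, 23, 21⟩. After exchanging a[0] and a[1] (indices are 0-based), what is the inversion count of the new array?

14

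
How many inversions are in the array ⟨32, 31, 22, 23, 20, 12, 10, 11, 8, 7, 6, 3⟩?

Count, for each position, how many later elements it exceeds:
32 → 31, 22, 23, 20, 12, 10, 11, 8, 7, 6, 3 → 11
31 → 22, 23, 20, 12, 10, 11, 8, 7, 6, 3 → 10
22 → 20, 12, 10, 11, 8, 7, 6, 3 → 8
23 → 20, 12, 10, 11, 8, 7, 6, 3 → 8
20 → 12, 10, 11, 8, 7, 6, 3 → 7
12 → 10, 11, 8, 7, 6, 3 → 6
10 → 8, 7, 6, 3 → 4
11 → 8, 7, 6, 3 → 4
8 → 7, 6, 3 → 3
7 → 6, 3 → 2
6 → 3 → 1
3 → none → 0
Sum: 11 + 10 + 8 + 8 + 7 + 6 + 4 + 4 + 3 + 2 + 1 + 0 = 64

64 inversions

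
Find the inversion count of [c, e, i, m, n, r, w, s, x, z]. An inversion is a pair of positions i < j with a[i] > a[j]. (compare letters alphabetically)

Element-by-element contributions:
c → none → 0
e → none → 0
i → none → 0
m → none → 0
n → none → 0
r → none → 0
w → s → 1
s → none → 0
x → none → 0
z → none → 0
Sum: 0 + 0 + 0 + 0 + 0 + 0 + 1 + 0 + 0 + 0 = 1

1 inversion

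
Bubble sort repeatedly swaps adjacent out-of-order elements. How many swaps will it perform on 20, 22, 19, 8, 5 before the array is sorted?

9

Minimum adjacent swaps = number of inversions (each swap of adjacent out-of-order elements removes one inversion and no swap can remove more).
Count inversions — for each element, later elements that are smaller:
20: 19, 8, 5 → 3
22: 19, 8, 5 → 3
19: 8, 5 → 2
8: 5 → 1
5: none → 0
Total inversions: 3 + 3 + 2 + 1 + 0 = 9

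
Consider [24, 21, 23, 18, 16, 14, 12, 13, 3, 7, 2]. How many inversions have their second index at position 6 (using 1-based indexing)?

The element at index 6 is 14.
Elements before it: 24, 21, 23, 18, 16
Those larger than 14: 24, 21, 23, 18, 16

5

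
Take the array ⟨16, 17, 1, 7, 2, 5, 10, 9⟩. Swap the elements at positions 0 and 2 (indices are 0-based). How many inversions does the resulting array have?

14

Positions 0 and 2 hold 16 and 1; after swapping, the array is [1, 17, 16, 7, 2, 5, 10, 9].
For each element, count later entries that are smaller:
1 → none → 0
17 → 16, 7, 2, 5, 10, 9 → 6
16 → 7, 2, 5, 10, 9 → 5
7 → 2, 5 → 2
2 → none → 0
5 → none → 0
10 → 9 → 1
9 → none → 0
Sum: 0 + 6 + 5 + 2 + 0 + 0 + 1 + 0 = 14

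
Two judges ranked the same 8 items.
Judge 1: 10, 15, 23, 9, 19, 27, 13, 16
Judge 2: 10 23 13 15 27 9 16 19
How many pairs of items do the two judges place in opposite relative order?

There are 8 discordant pairs.

Assign each item its position (1..8) in the first ordering, then rewrite the second ordering as that position sequence:
positions: 10→1, 15→2, 23→3, 9→4, 19→5, 27→6, 13→7, 16→8
second ordering as positions: [1, 3, 7, 2, 6, 4, 8, 5]
Discordant pairs = inversions in this position sequence.
1: 0
3: 2 → 1
7: 2, 6, 4, 5 → 4
2: 0
6: 4, 5 → 2
4: 0
8: 5 → 1
5: 0
Total: 0 + 1 + 4 + 0 + 2 + 0 + 1 + 0 = 8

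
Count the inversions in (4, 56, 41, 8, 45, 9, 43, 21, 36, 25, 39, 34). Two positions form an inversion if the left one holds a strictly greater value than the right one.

32 inversions

Element-by-element contributions:
4 → none → 0
56 → 41, 8, 45, 9, 43, 21, 36, 25, 39, 34 → 10
41 → 8, 9, 21, 36, 25, 39, 34 → 7
8 → none → 0
45 → 9, 43, 21, 36, 25, 39, 34 → 7
9 → none → 0
43 → 21, 36, 25, 39, 34 → 5
21 → none → 0
36 → 25, 34 → 2
25 → none → 0
39 → 34 → 1
34 → none → 0
Sum: 0 + 10 + 7 + 0 + 7 + 0 + 5 + 0 + 2 + 0 + 1 + 0 = 32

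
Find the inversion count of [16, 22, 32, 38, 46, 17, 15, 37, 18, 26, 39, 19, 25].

There are 35 inversions.

Element-by-element contributions:
16: 1
22: 4
32: 6
38: 7
46: 8
17: 1
15: 0
37: 4
18: 0
26: 2
39: 2
19: 0
25: 0
Sum: 1 + 4 + 6 + 7 + 8 + 1 + 0 + 4 + 0 + 2 + 2 + 0 + 0 = 35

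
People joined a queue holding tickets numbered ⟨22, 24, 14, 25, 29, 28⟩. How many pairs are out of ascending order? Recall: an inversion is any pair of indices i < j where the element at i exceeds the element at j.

3 inversions

Out-of-order index pairs (0-indexed):
(0,2): 22 > 14
(1,2): 24 > 14
(4,5): 29 > 28
That's 3 pairs.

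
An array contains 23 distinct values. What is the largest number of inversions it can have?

253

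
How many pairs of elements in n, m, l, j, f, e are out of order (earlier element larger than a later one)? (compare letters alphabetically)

15

Count, for each position, how many later elements it exceeds:
n → m, l, j, f, e → 5
m → l, j, f, e → 4
l → j, f, e → 3
j → f, e → 2
f → e → 1
e → none → 0
Sum: 5 + 4 + 3 + 2 + 1 + 0 = 15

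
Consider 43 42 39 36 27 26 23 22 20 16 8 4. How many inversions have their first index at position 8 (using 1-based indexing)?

4 such elements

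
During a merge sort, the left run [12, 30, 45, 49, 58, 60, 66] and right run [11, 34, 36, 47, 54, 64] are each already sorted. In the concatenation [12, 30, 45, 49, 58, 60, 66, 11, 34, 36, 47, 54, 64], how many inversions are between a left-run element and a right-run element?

For each element r of the right run, count left-run elements greater than r:
r = 11: 12, 30, 45, 49, 58, 60, 66 → 7
r = 34: 45, 49, 58, 60, 66 → 5
r = 36: 45, 49, 58, 60, 66 → 5
r = 47: 49, 58, 60, 66 → 4
r = 54: 58, 60, 66 → 3
r = 64: 66 → 1
Cross-inversions: 7 + 5 + 5 + 4 + 3 + 1 = 25

25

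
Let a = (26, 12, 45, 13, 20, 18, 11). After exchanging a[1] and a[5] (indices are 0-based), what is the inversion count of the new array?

17

Positions 1 and 5 hold 12 and 18; after swapping, the array is [26, 18, 45, 13, 20, 12, 11].
Sweep left to right; for each value list the smaller values that follow it:
26: 5
18: 3
45: 4
13: 2
20: 2
12: 1
11: 0
Sum: 5 + 3 + 4 + 2 + 2 + 1 + 0 = 17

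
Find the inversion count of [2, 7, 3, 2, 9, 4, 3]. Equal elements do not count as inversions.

8

Out-of-order index pairs (1-indexed):
(2,3): 7 > 3
(2,4): 7 > 2
(2,6): 7 > 4
(2,7): 7 > 3
(3,4): 3 > 2
(5,6): 9 > 4
(5,7): 9 > 3
(6,7): 4 > 3
That's 8 pairs.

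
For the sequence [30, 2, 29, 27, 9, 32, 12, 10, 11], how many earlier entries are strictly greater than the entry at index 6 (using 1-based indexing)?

0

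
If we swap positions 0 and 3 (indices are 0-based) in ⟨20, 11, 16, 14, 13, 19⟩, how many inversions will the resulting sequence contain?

5

Positions 0 and 3 hold 20 and 14; after swapping, the array is [14, 11, 16, 20, 13, 19].
Count, for each position, how many later elements it exceeds:
14 → 11, 13 → 2
11 → none → 0
16 → 13 → 1
20 → 13, 19 → 2
13 → none → 0
19 → none → 0
Sum: 2 + 0 + 1 + 2 + 0 + 0 = 5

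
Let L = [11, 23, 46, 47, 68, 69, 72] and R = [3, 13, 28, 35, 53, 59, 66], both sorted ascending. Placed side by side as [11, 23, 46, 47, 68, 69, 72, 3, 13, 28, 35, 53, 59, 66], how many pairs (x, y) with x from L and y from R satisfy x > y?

For each element r of the right run, count left-run elements greater than r:
r = 3: 11, 23, 46, 47, 68, 69, 72 → 7
r = 13: 23, 46, 47, 68, 69, 72 → 6
r = 28: 46, 47, 68, 69, 72 → 5
r = 35: 46, 47, 68, 69, 72 → 5
r = 53: 68, 69, 72 → 3
r = 59: 68, 69, 72 → 3
r = 66: 68, 69, 72 → 3
Cross-inversions: 7 + 6 + 5 + 5 + 3 + 3 + 3 = 32

32 split inversions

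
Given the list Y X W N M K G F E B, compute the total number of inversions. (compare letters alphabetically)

45

Sweep left to right; for each value list the smaller values that follow it:
Y → X, W, N, M, K, G, F, E, B → 9
X → W, N, M, K, G, F, E, B → 8
W → N, M, K, G, F, E, B → 7
N → M, K, G, F, E, B → 6
M → K, G, F, E, B → 5
K → G, F, E, B → 4
G → F, E, B → 3
F → E, B → 2
E → B → 1
B → none → 0
Sum: 9 + 8 + 7 + 6 + 5 + 4 + 3 + 2 + 1 + 0 = 45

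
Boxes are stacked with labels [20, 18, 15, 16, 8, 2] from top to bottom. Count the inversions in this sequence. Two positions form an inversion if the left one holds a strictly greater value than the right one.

14

For each element, count later entries that are smaller:
20: 5
18: 4
15: 2
16: 2
8: 1
2: 0
Sum: 5 + 4 + 2 + 2 + 1 + 0 = 14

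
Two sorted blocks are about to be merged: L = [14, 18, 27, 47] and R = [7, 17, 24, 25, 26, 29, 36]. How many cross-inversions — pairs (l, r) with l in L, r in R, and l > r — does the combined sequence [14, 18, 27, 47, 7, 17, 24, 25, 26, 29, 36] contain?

Count, for every r in R, how many entries of L exceed r:
r = 7: 14, 18, 27, 47 → 4
r = 17: 18, 27, 47 → 3
r = 24: 27, 47 → 2
r = 25: 27, 47 → 2
r = 26: 27, 47 → 2
r = 29: 47 → 1
r = 36: 47 → 1
Cross-inversions: 4 + 3 + 2 + 2 + 2 + 1 + 1 = 15

15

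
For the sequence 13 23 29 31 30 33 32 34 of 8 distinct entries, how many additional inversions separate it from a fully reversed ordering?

26

Maximum inversions for 8 distinct elements is C(8, 2) = 8·7/2 = 28.
Current inversions — for each element, count later smaller elements:
13: 0
23: 0
29: 0
31: 1
30: 0
33: 1
32: 0
34: 0
Current total: 0 + 0 + 0 + 1 + 0 + 1 + 0 + 0 = 2
Shortfall: 28 − 2 = 26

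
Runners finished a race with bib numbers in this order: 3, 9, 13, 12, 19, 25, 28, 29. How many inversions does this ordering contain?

1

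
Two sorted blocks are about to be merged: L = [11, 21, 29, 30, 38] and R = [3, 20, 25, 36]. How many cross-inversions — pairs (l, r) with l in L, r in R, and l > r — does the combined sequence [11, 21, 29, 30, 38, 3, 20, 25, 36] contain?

Cross-inversions: 13

Take each right-half value and tally the left-half values above it:
r = 3: 11, 21, 29, 30, 38 → 5
r = 20: 21, 29, 30, 38 → 4
r = 25: 29, 30, 38 → 3
r = 36: 38 → 1
Cross-inversions: 5 + 4 + 3 + 1 = 13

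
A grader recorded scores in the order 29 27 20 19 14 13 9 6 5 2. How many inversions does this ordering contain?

There are 45 out-of-order pairs.

Sweep left to right; for each value list the smaller values that follow it:
29 → 27, 20, 19, 14, 13, 9, 6, 5, 2 → 9
27 → 20, 19, 14, 13, 9, 6, 5, 2 → 8
20 → 19, 14, 13, 9, 6, 5, 2 → 7
19 → 14, 13, 9, 6, 5, 2 → 6
14 → 13, 9, 6, 5, 2 → 5
13 → 9, 6, 5, 2 → 4
9 → 6, 5, 2 → 3
6 → 5, 2 → 2
5 → 2 → 1
2 → none → 0
Sum: 9 + 8 + 7 + 6 + 5 + 4 + 3 + 2 + 1 + 0 = 45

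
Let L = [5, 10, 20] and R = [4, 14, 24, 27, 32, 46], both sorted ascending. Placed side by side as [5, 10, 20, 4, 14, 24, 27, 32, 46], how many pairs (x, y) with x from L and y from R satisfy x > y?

Count, for every r in R, how many entries of L exceed r:
r = 4: 5, 10, 20 → 3
r = 14: 20 → 1
r = 24: none → 0
r = 27: none → 0
r = 32: none → 0
r = 46: none → 0
Cross-inversions: 3 + 1 + 0 + 0 + 0 + 0 = 4

4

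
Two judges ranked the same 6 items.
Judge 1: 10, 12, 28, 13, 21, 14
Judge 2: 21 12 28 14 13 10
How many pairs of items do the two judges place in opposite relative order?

9 discordant pairs

Assign each item its position (1..6) in the first ordering, then rewrite the second ordering as that position sequence:
positions: 10→1, 12→2, 28→3, 13→4, 21→5, 14→6
second ordering as positions: [5, 2, 3, 6, 4, 1]
Discordant pairs = inversions in this position sequence.
5: 2, 3, 4, 1 → 4
2: 1 → 1
3: 1 → 1
6: 4, 1 → 2
4: 1 → 1
1: 0
Total: 4 + 1 + 1 + 2 + 1 + 0 = 9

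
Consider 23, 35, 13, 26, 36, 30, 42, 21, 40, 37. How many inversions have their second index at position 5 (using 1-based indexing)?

0

The element at index 5 is 36.
Elements before it: 23, 35, 13, 26
None of them are larger than 36.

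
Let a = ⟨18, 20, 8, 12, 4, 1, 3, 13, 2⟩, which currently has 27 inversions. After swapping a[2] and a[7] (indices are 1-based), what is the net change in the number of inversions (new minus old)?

-7

Positions 2 and 7 hold 20 and 3; after swapping, the array is [18, 3, 8, 12, 4, 1, 20, 13, 2].
Element-by-element contributions:
18 → 3, 8, 12, 4, 1, 13, 2 → 7
3 → 1, 2 → 2
8 → 4, 1, 2 → 3
12 → 4, 1, 2 → 3
4 → 1, 2 → 2
1 → none → 0
20 → 13, 2 → 2
13 → 2 → 1
2 → none → 0
Sum: 7 + 2 + 3 + 3 + 2 + 0 + 2 + 1 + 0 = 20
Change: 20 − 27 = -7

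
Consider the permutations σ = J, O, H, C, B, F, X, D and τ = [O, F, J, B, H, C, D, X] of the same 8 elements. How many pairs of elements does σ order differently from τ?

Assign each item its position (1..8) in the first ordering, then rewrite the second ordering as that position sequence:
positions: J→1, O→2, H→3, C→4, B→5, F→6, X→7, D→8
second ordering as positions: [2, 6, 1, 5, 3, 4, 8, 7]
Discordant pairs = inversions in this position sequence.
2: 1 → 1
6: 1, 5, 3, 4 → 4
1: 0
5: 3, 4 → 2
3: 0
4: 0
8: 7 → 1
7: 0
Total: 1 + 4 + 0 + 2 + 0 + 0 + 1 + 0 = 8

Discordant pairs: 8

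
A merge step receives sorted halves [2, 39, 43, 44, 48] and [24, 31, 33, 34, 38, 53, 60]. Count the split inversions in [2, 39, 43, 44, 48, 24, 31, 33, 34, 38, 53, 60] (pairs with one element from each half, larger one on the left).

For each element r of the right run, count left-run elements greater than r:
r = 24: 39, 43, 44, 48 → 4
r = 31: 39, 43, 44, 48 → 4
r = 33: 39, 43, 44, 48 → 4
r = 34: 39, 43, 44, 48 → 4
r = 38: 39, 43, 44, 48 → 4
r = 53: none → 0
r = 60: none → 0
Cross-inversions: 4 + 4 + 4 + 4 + 4 + 0 + 0 = 20

20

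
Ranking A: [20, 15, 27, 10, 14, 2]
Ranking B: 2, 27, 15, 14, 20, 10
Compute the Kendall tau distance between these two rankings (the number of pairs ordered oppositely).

Assign each item its position (1..6) in the first ordering, then rewrite the second ordering as that position sequence:
positions: 20→1, 15→2, 27→3, 10→4, 14→5, 2→6
second ordering as positions: [6, 3, 2, 5, 1, 4]
Discordant pairs = inversions in this position sequence.
6: 3, 2, 5, 1, 4 → 5
3: 2, 1 → 2
2: 1 → 1
5: 1, 4 → 2
1: 0
4: 0
Total: 5 + 2 + 1 + 2 + 0 + 0 = 10

There are 10 discordant pairs.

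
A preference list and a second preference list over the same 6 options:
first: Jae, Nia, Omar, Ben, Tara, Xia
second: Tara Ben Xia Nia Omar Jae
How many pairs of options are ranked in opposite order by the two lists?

12

Assign each item its position (1..6) in the first ordering, then rewrite the second ordering as that position sequence:
positions: Jae→1, Nia→2, Omar→3, Ben→4, Tara→5, Xia→6
second ordering as positions: [5, 4, 6, 2, 3, 1]
Discordant pairs = inversions in this position sequence.
5: 4, 2, 3, 1 → 4
4: 2, 3, 1 → 3
6: 2, 3, 1 → 3
2: 1 → 1
3: 1 → 1
1: 0
Total: 4 + 3 + 3 + 1 + 1 + 0 = 12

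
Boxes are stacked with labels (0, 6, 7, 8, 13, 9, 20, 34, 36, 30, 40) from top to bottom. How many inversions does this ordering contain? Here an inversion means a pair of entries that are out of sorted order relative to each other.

For each element, count later entries that are smaller:
0: 0
6: 0
7: 0
8: 0
13: 1
9: 0
20: 0
34: 1
36: 1
30: 0
40: 0
Sum: 0 + 0 + 0 + 0 + 1 + 0 + 0 + 1 + 1 + 0 + 0 = 3

3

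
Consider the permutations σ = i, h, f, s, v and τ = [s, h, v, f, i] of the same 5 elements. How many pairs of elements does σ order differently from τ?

7

Assign each item its position (1..5) in the first ordering, then rewrite the second ordering as that position sequence:
positions: i→1, h→2, f→3, s→4, v→5
second ordering as positions: [4, 2, 5, 3, 1]
Discordant pairs = inversions in this position sequence.
4: 2, 3, 1 → 3
2: 1 → 1
5: 3, 1 → 2
3: 1 → 1
1: 0
Total: 3 + 1 + 2 + 1 + 0 = 7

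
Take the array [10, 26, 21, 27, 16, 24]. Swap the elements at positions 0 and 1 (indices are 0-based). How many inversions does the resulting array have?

7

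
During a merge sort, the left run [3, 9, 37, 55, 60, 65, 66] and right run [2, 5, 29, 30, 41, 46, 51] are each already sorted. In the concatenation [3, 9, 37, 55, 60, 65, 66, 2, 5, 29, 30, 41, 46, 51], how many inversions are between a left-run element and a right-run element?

For each element r of the right run, count left-run elements greater than r:
r = 2: 3, 9, 37, 55, 60, 65, 66 → 7
r = 5: 9, 37, 55, 60, 65, 66 → 6
r = 29: 37, 55, 60, 65, 66 → 5
r = 30: 37, 55, 60, 65, 66 → 5
r = 41: 55, 60, 65, 66 → 4
r = 46: 55, 60, 65, 66 → 4
r = 51: 55, 60, 65, 66 → 4
Cross-inversions: 7 + 6 + 5 + 5 + 4 + 4 + 4 = 35

There are 35 cross-inversions.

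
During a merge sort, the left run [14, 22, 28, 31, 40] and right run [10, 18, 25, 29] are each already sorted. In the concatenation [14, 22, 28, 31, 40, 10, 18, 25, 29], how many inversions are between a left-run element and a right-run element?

14

For each element r of the right run, count left-run elements greater than r:
r = 10: 14, 22, 28, 31, 40 → 5
r = 18: 22, 28, 31, 40 → 4
r = 25: 28, 31, 40 → 3
r = 29: 31, 40 → 2
Cross-inversions: 5 + 4 + 3 + 2 = 14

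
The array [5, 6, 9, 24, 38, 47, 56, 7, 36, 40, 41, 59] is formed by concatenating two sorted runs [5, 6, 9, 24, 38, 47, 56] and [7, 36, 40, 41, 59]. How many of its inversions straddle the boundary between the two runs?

Take each right-half value and tally the left-half values above it:
r = 7: 9, 24, 38, 47, 56 → 5
r = 36: 38, 47, 56 → 3
r = 40: 47, 56 → 2
r = 41: 47, 56 → 2
r = 59: none → 0
Cross-inversions: 5 + 3 + 2 + 2 + 0 = 12

12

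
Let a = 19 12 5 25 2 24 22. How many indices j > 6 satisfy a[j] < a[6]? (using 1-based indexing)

The element at index 6 is 24.
Elements after it: 22
Those smaller than 24: 22

1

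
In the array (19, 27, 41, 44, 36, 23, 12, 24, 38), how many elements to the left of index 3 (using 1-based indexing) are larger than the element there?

The element at index 3 is 41.
Elements before it: 19, 27
None of them are larger than 41.

0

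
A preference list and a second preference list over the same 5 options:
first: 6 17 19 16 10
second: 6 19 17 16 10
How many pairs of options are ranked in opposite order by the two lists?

Assign each item its position (1..5) in the first ordering, then rewrite the second ordering as that position sequence:
positions: 6→1, 17→2, 19→3, 16→4, 10→5
second ordering as positions: [1, 3, 2, 4, 5]
Discordant pairs = inversions in this position sequence.
1: 0
3: 2 → 1
2: 0
4: 0
5: 0
Total: 0 + 1 + 0 + 0 + 0 = 1

1 pair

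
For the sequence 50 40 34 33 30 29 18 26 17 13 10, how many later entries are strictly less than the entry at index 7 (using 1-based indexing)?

3

The element at index 7 is 18.
Elements after it: 26, 17, 13, 10
Those smaller than 18: 17, 13, 10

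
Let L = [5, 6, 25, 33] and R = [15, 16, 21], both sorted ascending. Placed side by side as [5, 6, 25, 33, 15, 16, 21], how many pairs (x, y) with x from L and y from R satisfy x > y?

There are 6 cross-inversions.

For each element r of the right run, count left-run elements greater than r:
r = 15: 25, 33 → 2
r = 16: 25, 33 → 2
r = 21: 25, 33 → 2
Cross-inversions: 2 + 2 + 2 = 6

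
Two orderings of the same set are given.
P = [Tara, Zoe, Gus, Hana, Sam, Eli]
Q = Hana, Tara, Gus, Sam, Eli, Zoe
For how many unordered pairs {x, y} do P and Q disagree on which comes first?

Assign each item its position (1..6) in the first ordering, then rewrite the second ordering as that position sequence:
positions: Tara→1, Zoe→2, Gus→3, Hana→4, Sam→5, Eli→6
second ordering as positions: [4, 1, 3, 5, 6, 2]
Discordant pairs = inversions in this position sequence.
4: 1, 3, 2 → 3
1: 0
3: 2 → 1
5: 2 → 1
6: 2 → 1
2: 0
Total: 3 + 0 + 1 + 1 + 1 + 0 = 6

6 disagreeing pairs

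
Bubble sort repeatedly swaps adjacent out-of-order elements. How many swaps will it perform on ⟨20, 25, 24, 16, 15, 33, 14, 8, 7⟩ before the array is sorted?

The minimum number of adjacent swaps to sort an array equals its inversion count, since every such swap removes exactly one inversion.
Count inversions — for each element, later elements that are smaller:
20: 16, 15, 14, 8, 7 → 5
25: 24, 16, 15, 14, 8, 7 → 6
24: 16, 15, 14, 8, 7 → 5
16: 15, 14, 8, 7 → 4
15: 14, 8, 7 → 3
33: 14, 8, 7 → 3
14: 8, 7 → 2
8: 7 → 1
7: none → 0
Total inversions: 5 + 6 + 5 + 4 + 3 + 3 + 2 + 1 + 0 = 29

There are 29 swaps.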